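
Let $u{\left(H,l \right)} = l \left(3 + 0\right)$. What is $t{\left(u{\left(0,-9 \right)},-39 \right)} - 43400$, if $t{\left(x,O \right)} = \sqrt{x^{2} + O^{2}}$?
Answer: $-43400 + 15 \sqrt{10} \approx -43353.0$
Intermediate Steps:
$u{\left(H,l \right)} = 3 l$ ($u{\left(H,l \right)} = l 3 = 3 l$)
$t{\left(x,O \right)} = \sqrt{O^{2} + x^{2}}$
$t{\left(u{\left(0,-9 \right)},-39 \right)} - 43400 = \sqrt{\left(-39\right)^{2} + \left(3 \left(-9\right)\right)^{2}} - 43400 = \sqrt{1521 + \left(-27\right)^{2}} - 43400 = \sqrt{1521 + 729} - 43400 = \sqrt{2250} - 43400 = 15 \sqrt{10} - 43400 = -43400 + 15 \sqrt{10}$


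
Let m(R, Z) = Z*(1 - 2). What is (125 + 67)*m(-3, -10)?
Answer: 1920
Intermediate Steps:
m(R, Z) = -Z (m(R, Z) = Z*(-1) = -Z)
(125 + 67)*m(-3, -10) = (125 + 67)*(-1*(-10)) = 192*10 = 1920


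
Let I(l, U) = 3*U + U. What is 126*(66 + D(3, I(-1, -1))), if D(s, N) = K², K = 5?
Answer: 11466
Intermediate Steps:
I(l, U) = 4*U
D(s, N) = 25 (D(s, N) = 5² = 25)
126*(66 + D(3, I(-1, -1))) = 126*(66 + 25) = 126*91 = 11466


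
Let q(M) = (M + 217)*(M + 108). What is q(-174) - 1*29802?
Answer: -32640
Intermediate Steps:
q(M) = (108 + M)*(217 + M) (q(M) = (217 + M)*(108 + M) = (108 + M)*(217 + M))
q(-174) - 1*29802 = (23436 + (-174)**2 + 325*(-174)) - 1*29802 = (23436 + 30276 - 56550) - 29802 = -2838 - 29802 = -32640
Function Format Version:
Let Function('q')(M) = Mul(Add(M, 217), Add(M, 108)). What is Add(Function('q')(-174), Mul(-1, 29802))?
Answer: -32640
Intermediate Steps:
Function('q')(M) = Mul(Add(108, M), Add(217, M)) (Function('q')(M) = Mul(Add(217, M), Add(108, M)) = Mul(Add(108, M), Add(217, M)))
Add(Function('q')(-174), Mul(-1, 29802)) = Add(Add(23436, Pow(-174, 2), Mul(325, -174)), Mul(-1, 29802)) = Add(Add(23436, 30276, -56550), -29802) = Add(-2838, -29802) = -32640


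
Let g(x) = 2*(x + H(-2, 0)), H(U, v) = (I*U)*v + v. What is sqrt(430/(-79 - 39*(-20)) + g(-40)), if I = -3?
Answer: 5*I*sqrt(1560426)/701 ≈ 8.9099*I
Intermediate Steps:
H(U, v) = v - 3*U*v (H(U, v) = (-3*U)*v + v = -3*U*v + v = v - 3*U*v)
g(x) = 2*x (g(x) = 2*(x + 0*(1 - 3*(-2))) = 2*(x + 0*(1 + 6)) = 2*(x + 0*7) = 2*(x + 0) = 2*x)
sqrt(430/(-79 - 39*(-20)) + g(-40)) = sqrt(430/(-79 - 39*(-20)) + 2*(-40)) = sqrt(430/(-79 + 780) - 80) = sqrt(430/701 - 80) = sqrt(-55650/701) = 5*I*sqrt(1560426)/701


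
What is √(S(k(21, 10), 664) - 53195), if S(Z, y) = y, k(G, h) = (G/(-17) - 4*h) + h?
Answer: I*√52531 ≈ 229.2*I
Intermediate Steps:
k(G, h) = -3*h - G/17 (k(G, h) = (-G/17 - 4*h) + h = (-4*h - G/17) + h = -3*h - G/17)
√(S(k(21, 10), 664) - 53195) = √(664 - 53195) = √(-52531) = I*√52531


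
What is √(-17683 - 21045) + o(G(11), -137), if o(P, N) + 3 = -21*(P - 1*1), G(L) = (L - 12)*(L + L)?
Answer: 480 + 2*I*√9682 ≈ 480.0 + 196.79*I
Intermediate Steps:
G(L) = 2*L*(-12 + L) (G(L) = (-12 + L)*(2*L) = 2*L*(-12 + L))
o(P, N) = 18 - 21*P (o(P, N) = -3 - 21*(P - 1*1) = -3 - 21*(P - 1) = -3 - 21*(-1 + P) = -3 + (21 - 21*P) = 18 - 21*P)
√(-17683 - 21045) + o(G(11), -137) = √(-17683 - 21045) + (18 - 42*11*(-12 + 11)) = √(-38728) + (18 - 42*11*(-1)) = 2*I*√9682 + (18 - 21*(-22)) = 2*I*√9682 + (18 + 462) = 2*I*√9682 + 480 = 480 + 2*I*√9682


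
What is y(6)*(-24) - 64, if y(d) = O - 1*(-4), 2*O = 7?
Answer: -244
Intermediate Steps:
O = 7/2 (O = (½)*7 = 7/2 ≈ 3.5000)
y(d) = 15/2 (y(d) = 7/2 - 1*(-4) = 7/2 + 4 = 15/2)
y(6)*(-24) - 64 = (15/2)*(-24) - 64 = -180 - 64 = -244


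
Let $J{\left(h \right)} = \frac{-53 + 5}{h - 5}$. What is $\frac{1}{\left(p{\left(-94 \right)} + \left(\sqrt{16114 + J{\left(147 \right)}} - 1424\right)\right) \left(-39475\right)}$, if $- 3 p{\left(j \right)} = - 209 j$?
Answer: $\frac{2547267}{801475230226825} + \frac{9 \sqrt{81228970}}{1602950460453650} \approx 3.2288 \cdot 10^{-9}$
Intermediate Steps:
$J{\left(h \right)} = - \frac{48}{-5 + h}$
$p{\left(j \right)} = \frac{209 j}{3}$ ($p{\left(j \right)} = - \frac{\left(-209\right) j}{3} = \frac{209 j}{3}$)
$\frac{1}{\left(p{\left(-94 \right)} + \left(\sqrt{16114 + J{\left(147 \right)}} - 1424\right)\right) \left(-39475\right)} = \frac{1}{\left(\frac{209}{3} \left(-94\right) - \left(1424 - \sqrt{16114 - \frac{48}{-5 + 147}}\right)\right) \left(-39475\right)} = \frac{1}{- \frac{19646}{3} - \left(1424 - \sqrt{16114 - \frac{48}{142}}\right)} \left(- \frac{1}{39475}\right) = \frac{1}{- \frac{19646}{3} - \left(1424 - \sqrt{16114 - \frac{24}{71}}\right)} \left(- \frac{1}{39475}\right) = \frac{1}{- \frac{19646}{3} - \left(1424 - \sqrt{\frac{1144070}{71}}\right)} \left(- \frac{1}{39475}\right) = \frac{1}{- \frac{19646}{3} - \left(1424 - \frac{\sqrt{81228970}}{71}\right)} \left(- \frac{1}{39475}\right) = \frac{1}{- \frac{23918}{3} + \frac{\sqrt{81228970}}{71}} \left(- \frac{1}{39475}\right) = - \frac{1}{39475 \left(- \frac{23918}{3} + \frac{\sqrt{81228970}}{71}\right)}$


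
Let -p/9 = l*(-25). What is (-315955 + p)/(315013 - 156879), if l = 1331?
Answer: -8240/79067 ≈ -0.10422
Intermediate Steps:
p = 299475 (p = -11979*(-25) = -9*(-33275) = 299475)
(-315955 + p)/(315013 - 156879) = (-315955 + 299475)/(315013 - 156879) = -16480/158134 = -16480*1/158134 = -8240/79067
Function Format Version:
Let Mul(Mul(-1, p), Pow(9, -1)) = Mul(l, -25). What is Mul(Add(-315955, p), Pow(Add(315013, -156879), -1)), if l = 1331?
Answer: Rational(-8240, 79067) ≈ -0.10422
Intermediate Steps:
p = 299475 (p = Mul(-9, Mul(1331, -25)) = Mul(-9, -33275) = 299475)
Mul(Add(-315955, p), Pow(Add(315013, -156879), -1)) = Mul(Add(-315955, 299475), Pow(Add(315013, -156879), -1)) = Mul(-16480, Pow(158134, -1)) = Mul(-16480, Rational(1, 158134)) = Rational(-8240, 79067)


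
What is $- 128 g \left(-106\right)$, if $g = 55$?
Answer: $746240$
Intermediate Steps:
$- 128 g \left(-106\right) = - 128 \cdot 55 \left(-106\right) = - 7040 \left(-106\right) = \left(-1\right) \left(-746240\right) = 746240$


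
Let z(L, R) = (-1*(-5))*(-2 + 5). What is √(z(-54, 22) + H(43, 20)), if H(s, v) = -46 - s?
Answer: I*√74 ≈ 8.6023*I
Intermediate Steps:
z(L, R) = 15 (z(L, R) = 5*3 = 15)
√(z(-54, 22) + H(43, 20)) = √(15 + (-46 - 1*43)) = √(15 + (-46 - 43)) = √(15 - 89) = √(-74) = I*√74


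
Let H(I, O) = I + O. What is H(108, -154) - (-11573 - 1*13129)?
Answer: 24656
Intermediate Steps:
H(108, -154) - (-11573 - 1*13129) = (108 - 154) - (-11573 - 1*13129) = -46 - (-11573 - 13129) = -46 - 1*(-24702) = -46 + 24702 = 24656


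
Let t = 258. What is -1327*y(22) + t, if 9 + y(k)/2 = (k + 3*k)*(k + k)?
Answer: -10252144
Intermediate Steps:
y(k) = -18 + 16*k² (y(k) = -18 + 2*((k + 3*k)*(k + k)) = -18 + 2*((4*k)*(2*k)) = -18 + 2*(8*k²) = -18 + 16*k²)
-1327*y(22) + t = -1327*(-18 + 16*22²) + 258 = -1327*(-18 + 16*484) + 258 = -1327*(-18 + 7744) + 258 = -1327*7726 + 258 = -10252402 + 258 = -10252144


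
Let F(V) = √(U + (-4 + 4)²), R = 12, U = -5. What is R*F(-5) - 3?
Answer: -3 + 12*I*√5 ≈ -3.0 + 26.833*I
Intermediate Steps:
F(V) = I*√5 (F(V) = √(-5 + (-4 + 4)²) = √(-5 + 0²) = √(-5 + 0) = √(-5) = I*√5)
R*F(-5) - 3 = 12*(I*√5) - 3 = 12*I*√5 - 3 = -3 + 12*I*√5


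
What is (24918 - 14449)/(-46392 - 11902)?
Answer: -10469/58294 ≈ -0.17959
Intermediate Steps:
(24918 - 14449)/(-46392 - 11902) = 10469/(-58294) = 10469*(-1/58294) = -10469/58294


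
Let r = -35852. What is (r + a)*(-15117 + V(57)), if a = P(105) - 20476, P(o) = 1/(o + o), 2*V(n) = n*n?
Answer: 3040021903/4 ≈ 7.6001e+8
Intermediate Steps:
V(n) = n²/2 (V(n) = (n*n)/2 = n²/2)
P(o) = 1/(2*o)
a = -4299959/210 (a = (½)/105 - 20476 = (½)*(1/105) - 20476 = 1/210 - 20476 = -4299959/210 ≈ -20476.)
(r + a)*(-15117 + V(57)) = (-35852 - 4299959/210)*(-15117 + (½)*57²) = -11828879*(-15117 + (½)*3249)/210 = -11828879*(-15117 + 3249/2)/210 = -11828879/210*(-26985/2) = 3040021903/4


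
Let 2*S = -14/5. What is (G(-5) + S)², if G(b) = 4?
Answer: 169/25 ≈ 6.7600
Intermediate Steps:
S = -7/5 (S = (-14/5)/2 = (-14*⅕)/2 = (½)*(-14/5) = -7/5 ≈ -1.4000)
(G(-5) + S)² = (4 - 7/5)² = (13/5)² = 169/25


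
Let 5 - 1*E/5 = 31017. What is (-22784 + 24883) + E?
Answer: -152961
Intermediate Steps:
E = -155060 (E = 25 - 5*31017 = 25 - 155085 = -155060)
(-22784 + 24883) + E = (-22784 + 24883) - 155060 = 2099 - 155060 = -152961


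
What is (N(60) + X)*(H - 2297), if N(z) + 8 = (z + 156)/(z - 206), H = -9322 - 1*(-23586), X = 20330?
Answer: 17751823866/73 ≈ 2.4318e+8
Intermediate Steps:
H = 14264 (H = -9322 + 23586 = 14264)
N(z) = -8 + (156 + z)/(-206 + z) (N(z) = -8 + (z + 156)/(z - 206) = -8 + (156 + z)/(-206 + z))
(N(60) + X)*(H - 2297) = ((1804 - 7*60)/(-206 + 60) + 20330)*(14264 - 2297) = ((1804 - 420)/(-146) + 20330)*11967 = (-1/146*1384 + 20330)*11967 = (-692/73 + 20330)*11967 = (1483398/73)*11967 = 17751823866/73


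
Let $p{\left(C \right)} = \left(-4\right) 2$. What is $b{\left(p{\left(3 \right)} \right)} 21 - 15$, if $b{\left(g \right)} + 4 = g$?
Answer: $-267$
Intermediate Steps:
$p{\left(C \right)} = -8$
$b{\left(g \right)} = -4 + g$
$b{\left(p{\left(3 \right)} \right)} 21 - 15 = \left(-4 - 8\right) 21 - 15 = \left(-12\right) 21 - 15 = -252 - 15 = -267$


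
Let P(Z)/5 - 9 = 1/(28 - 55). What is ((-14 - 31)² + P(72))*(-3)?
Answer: -55885/9 ≈ -6209.4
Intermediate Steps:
P(Z) = 1210/27 (P(Z) = 45 + 5/(28 - 55) = 45 + 5/(-27) = 45 + 5*(-1/27) = 45 - 5/27 = 1210/27)
((-14 - 31)² + P(72))*(-3) = ((-14 - 31)² + 1210/27)*(-3) = ((-45)² + 1210/27)*(-3) = (2025 + 1210/27)*(-3) = (55885/27)*(-3) = -55885/9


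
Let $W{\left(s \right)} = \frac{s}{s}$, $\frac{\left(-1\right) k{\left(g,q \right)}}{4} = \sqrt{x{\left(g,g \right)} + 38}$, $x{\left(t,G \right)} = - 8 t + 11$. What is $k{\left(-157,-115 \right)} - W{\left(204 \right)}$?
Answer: $-1 - 12 \sqrt{145} \approx -145.5$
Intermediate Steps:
$x{\left(t,G \right)} = 11 - 8 t$
$k{\left(g,q \right)} = - 4 \sqrt{49 - 8 g}$ ($k{\left(g,q \right)} = - 4 \sqrt{\left(11 - 8 g\right) + 38} = - 4 \sqrt{49 - 8 g}$)
$W{\left(s \right)} = 1$
$k{\left(-157,-115 \right)} - W{\left(204 \right)} = - 4 \sqrt{49 - -1256} - 1 = - 4 \sqrt{49 + 1256} - 1 = - 4 \sqrt{1305} - 1 = - 4 \cdot 3 \sqrt{145} - 1 = - 12 \sqrt{145} - 1 = -1 - 12 \sqrt{145}$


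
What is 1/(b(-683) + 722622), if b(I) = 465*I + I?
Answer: 1/404344 ≈ 2.4731e-6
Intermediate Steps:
b(I) = 466*I
1/(b(-683) + 722622) = 1/(466*(-683) + 722622) = 1/(-318278 + 722622) = 1/404344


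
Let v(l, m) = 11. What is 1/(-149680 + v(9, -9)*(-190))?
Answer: -1/151770 ≈ -6.5889e-6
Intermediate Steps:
1/(-149680 + v(9, -9)*(-190)) = 1/(-149680 + 11*(-190)) = 1/(-149680 - 2090) = 1/(-151770) = -1/151770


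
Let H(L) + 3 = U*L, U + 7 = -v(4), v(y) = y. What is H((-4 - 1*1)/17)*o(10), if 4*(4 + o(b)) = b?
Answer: -6/17 ≈ -0.35294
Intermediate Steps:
o(b) = -4 + b/4
U = -11 (U = -7 - 1*4 = -7 - 4 = -11)
H(L) = -3 - 11*L
H((-4 - 1*1)/17)*o(10) = (-3 - 11*(-4 - 1*1)/17)*(-4 + (¼)*10) = (-3 - 11*(-4 - 1)/17)*(-4 + 5/2) = (-3 - (-55)/17)*(-3/2) = (-3 - 11*(-5/17))*(-3/2) = (-3 + 55/17)*(-3/2) = (4/17)*(-3/2) = -6/17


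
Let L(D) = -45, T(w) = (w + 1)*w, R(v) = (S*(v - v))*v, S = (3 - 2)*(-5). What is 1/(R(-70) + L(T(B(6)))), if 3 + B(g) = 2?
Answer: -1/45 ≈ -0.022222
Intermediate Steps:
S = -5 (S = 1*(-5) = -5)
B(g) = -1 (B(g) = -3 + 2 = -1)
R(v) = 0 (R(v) = (-5*(v - v))*v = (-5*0)*v = 0*v = 0)
T(w) = w*(1 + w) (T(w) = (1 + w)*w = w*(1 + w))
1/(R(-70) + L(T(B(6)))) = 1/(0 - 45) = 1/(-45) = -1/45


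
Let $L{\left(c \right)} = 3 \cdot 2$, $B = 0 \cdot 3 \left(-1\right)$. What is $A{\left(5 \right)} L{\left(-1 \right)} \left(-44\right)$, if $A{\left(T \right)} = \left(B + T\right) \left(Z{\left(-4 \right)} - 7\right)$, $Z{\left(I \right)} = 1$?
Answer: $7920$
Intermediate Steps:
$B = 0$ ($B = 0 \left(-1\right) = 0$)
$L{\left(c \right)} = 6$
$A{\left(T \right)} = - 6 T$ ($A{\left(T \right)} = \left(0 + T\right) \left(1 - 7\right) = T \left(-6\right) = - 6 T$)
$A{\left(5 \right)} L{\left(-1 \right)} \left(-44\right) = \left(-6\right) 5 \cdot 6 \left(-44\right) = \left(-30\right) 6 \left(-44\right) = \left(-180\right) \left(-44\right) = 7920$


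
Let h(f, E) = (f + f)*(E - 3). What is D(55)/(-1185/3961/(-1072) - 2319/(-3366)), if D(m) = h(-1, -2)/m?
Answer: 25477152/96577529 ≈ 0.26380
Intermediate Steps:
h(f, E) = 2*f*(-3 + E) (h(f, E) = (2*f)*(-3 + E) = 2*f*(-3 + E))
D(m) = 10/m (D(m) = (2*(-1)*(-3 - 2))/m = (2*(-1)*(-5))/m = 10/m)
D(55)/(-1185/3961/(-1072) - 2319/(-3366)) = (10/55)/(-1185/3961/(-1072) - 2319/(-3366)) = (10*(1/55))/(-1185*1/3961*(-1/1072) - 2319*(-1/3366)) = 2/(11*(-1185/3961*(-1/1072) + 773/1122)) = 2/(11*(1185/4246192 + 773/1122)) = 2/(11*(96577529/140124336)) = (2/11)*(140124336/96577529) = 25477152/96577529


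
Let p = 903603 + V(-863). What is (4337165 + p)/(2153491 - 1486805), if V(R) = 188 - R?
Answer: 5241819/666686 ≈ 7.8625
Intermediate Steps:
p = 904654 (p = 903603 + (188 - 1*(-863)) = 903603 + (188 + 863) = 903603 + 1051 = 904654)
(4337165 + p)/(2153491 - 1486805) = (4337165 + 904654)/(2153491 - 1486805) = 5241819/666686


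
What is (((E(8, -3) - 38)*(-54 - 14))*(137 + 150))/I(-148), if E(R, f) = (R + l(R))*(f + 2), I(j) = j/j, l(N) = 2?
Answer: 936768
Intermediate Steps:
I(j) = 1
E(R, f) = (2 + R)*(2 + f) (E(R, f) = (R + 2)*(f + 2) = (2 + R)*(2 + f))
(((E(8, -3) - 38)*(-54 - 14))*(137 + 150))/I(-148) = ((((4 + 2*8 + 2*(-3) + 8*(-3)) - 38)*(-54 - 14))*(137 + 150))/1 = ((((4 + 16 - 6 - 24) - 38)*(-68))*287)*1 = (((-10 - 38)*(-68))*287)*1 = (-48*(-68)*287)*1 = (3264*287)*1 = 936768*1 = 936768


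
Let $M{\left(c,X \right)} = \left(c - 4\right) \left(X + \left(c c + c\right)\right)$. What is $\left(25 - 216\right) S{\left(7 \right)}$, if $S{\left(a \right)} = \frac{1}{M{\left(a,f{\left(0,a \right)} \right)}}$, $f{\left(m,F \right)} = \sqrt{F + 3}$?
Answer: $- \frac{5348}{4689} + \frac{191 \sqrt{10}}{9378} \approx -1.0761$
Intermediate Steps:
$f{\left(m,F \right)} = \sqrt{3 + F}$
$M{\left(c,X \right)} = \left(-4 + c\right) \left(X + c + c^{2}\right)$ ($M{\left(c,X \right)} = \left(-4 + c\right) \left(X + \left(c^{2} + c\right)\right) = \left(-4 + c\right) \left(X + \left(c + c^{2}\right)\right) = \left(-4 + c\right) \left(X + c + c^{2}\right)$)
$S{\left(a \right)} = \frac{1}{a^{3} - 4 a - 4 \sqrt{3 + a} - 3 a^{2} + a \sqrt{3 + a}}$ ($S{\left(a \right)} = \frac{1}{a^{3} - 4 \sqrt{3 + a} - 4 a - 3 a^{2} + \sqrt{3 + a} a} = \frac{1}{a^{3} - 4 \sqrt{3 + a} - 4 a - 3 a^{2} + a \sqrt{3 + a}} = \frac{1}{a^{3} - 4 a - 4 \sqrt{3 + a} - 3 a^{2} + a \sqrt{3 + a}}$)
$\left(25 - 216\right) S{\left(7 \right)} = \frac{25 - 216}{7^{3} - 28 - 4 \sqrt{3 + 7} - 3 \cdot 7^{2} + 7 \sqrt{3 + 7}} = - \frac{191}{343 - 28 - 4 \sqrt{10} - 147 + 7 \sqrt{10}} = - \frac{191}{168 + 3 \sqrt{10}}$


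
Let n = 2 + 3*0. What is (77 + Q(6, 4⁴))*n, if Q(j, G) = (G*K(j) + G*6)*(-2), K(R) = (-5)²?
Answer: -31590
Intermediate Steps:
K(R) = 25
n = 2 (n = 2 + 0 = 2)
Q(j, G) = -62*G (Q(j, G) = (G*25 + G*6)*(-2) = (25*G + 6*G)*(-2) = (31*G)*(-2) = -62*G)
(77 + Q(6, 4⁴))*n = (77 - 62*4⁴)*2 = (77 - 62*256)*2 = (77 - 15872)*2 = -15795*2 = -31590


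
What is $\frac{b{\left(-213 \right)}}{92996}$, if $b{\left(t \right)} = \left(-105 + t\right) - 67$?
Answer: $- \frac{385}{92996} \approx -0.00414$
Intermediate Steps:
$b{\left(t \right)} = -172 + t$
$\frac{b{\left(-213 \right)}}{92996} = \frac{-172 - 213}{92996} = \left(-385\right) \frac{1}{92996} = - \frac{385}{92996}$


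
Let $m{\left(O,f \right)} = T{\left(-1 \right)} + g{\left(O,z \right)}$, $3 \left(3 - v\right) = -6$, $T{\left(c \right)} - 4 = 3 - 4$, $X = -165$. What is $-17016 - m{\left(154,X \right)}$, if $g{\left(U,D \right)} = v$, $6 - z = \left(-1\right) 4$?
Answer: $-17024$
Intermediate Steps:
$T{\left(c \right)} = 3$ ($T{\left(c \right)} = 4 + \left(3 - 4\right) = 4 - 1 = 3$)
$z = 10$ ($z = 6 - \left(-1\right) 4 = 6 - -4 = 6 + 4 = 10$)
$v = 5$ ($v = 3 - -2 = 3 + 2 = 5$)
$g{\left(U,D \right)} = 5$
$m{\left(O,f \right)} = 8$ ($m{\left(O,f \right)} = 3 + 5 = 8$)
$-17016 - m{\left(154,X \right)} = -17016 - 8 = -17024$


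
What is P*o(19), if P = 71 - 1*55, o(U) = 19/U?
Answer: 16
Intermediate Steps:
P = 16 (P = 71 - 55 = 16)
P*o(19) = 16*(19/19) = 16*(19*(1/19)) = 16*1 = 16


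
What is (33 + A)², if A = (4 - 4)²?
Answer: 1089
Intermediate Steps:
A = 0 (A = 0² = 0)
(33 + A)² = (33 + 0)² = 33² = 1089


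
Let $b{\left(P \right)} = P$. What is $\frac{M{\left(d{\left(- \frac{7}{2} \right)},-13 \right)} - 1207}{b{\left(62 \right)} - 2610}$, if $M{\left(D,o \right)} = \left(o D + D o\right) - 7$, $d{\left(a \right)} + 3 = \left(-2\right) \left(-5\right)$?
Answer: $\frac{349}{637} \approx 0.54788$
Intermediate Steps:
$d{\left(a \right)} = 7$ ($d{\left(a \right)} = -3 - -10 = -3 + 10 = 7$)
$M{\left(D,o \right)} = -7 + 2 D o$ ($M{\left(D,o \right)} = \left(D o + D o\right) - 7 = 2 D o - 7 = -7 + 2 D o$)
$\frac{M{\left(d{\left(- \frac{7}{2} \right)},-13 \right)} - 1207}{b{\left(62 \right)} - 2610} = \frac{\left(-7 + 2 \cdot 7 \left(-13\right)\right) - 1207}{62 - 2610} = \frac{\left(-7 - 182\right) - 1207}{-2548} = \left(-189 - 1207\right) \left(- \frac{1}{2548}\right) = \left(-1396\right) \left(- \frac{1}{2548}\right) = \frac{349}{637}$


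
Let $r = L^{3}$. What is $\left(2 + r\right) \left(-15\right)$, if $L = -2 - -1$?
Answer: $-15$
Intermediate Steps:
$L = -1$ ($L = -2 + 1 = -1$)
$r = -1$ ($r = \left(-1\right)^{3} = -1$)
$\left(2 + r\right) \left(-15\right) = \left(2 - 1\right) \left(-15\right) = 1 \left(-15\right) = -15$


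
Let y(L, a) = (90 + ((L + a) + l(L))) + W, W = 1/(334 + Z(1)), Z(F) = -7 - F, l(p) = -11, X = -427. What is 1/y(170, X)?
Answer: -326/58027 ≈ -0.0056181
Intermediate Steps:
W = 1/326 (W = 1/(334 + (-7 - 1*1)) = 1/(334 + (-7 - 1)) = 1/(334 - 8) = 1/326 ≈ 0.0030675)
y(L, a) = 25755/326 + L + a (y(L, a) = (90 + ((L + a) - 11)) + 1/326 = (90 + (-11 + L + a)) + 1/326 = (79 + L + a) + 1/326 = 25755/326 + L + a)
1/y(170, X) = 1/(25755/326 + 170 - 427) = 1/(-58027/326) = -326/58027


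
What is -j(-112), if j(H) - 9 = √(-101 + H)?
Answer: -9 - I*√213 ≈ -9.0 - 14.595*I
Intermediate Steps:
j(H) = 9 + √(-101 + H)
-j(-112) = -(9 + √(-101 - 112)) = -(9 + √(-213)) = -(9 + I*√213) = -9 - I*√213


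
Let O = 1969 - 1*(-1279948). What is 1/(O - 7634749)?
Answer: -1/6352832 ≈ -1.5741e-7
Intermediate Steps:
O = 1281917 (O = 1969 + 1279948 = 1281917)
1/(O - 7634749) = 1/(1281917 - 7634749) = 1/(-6352832) = -1/6352832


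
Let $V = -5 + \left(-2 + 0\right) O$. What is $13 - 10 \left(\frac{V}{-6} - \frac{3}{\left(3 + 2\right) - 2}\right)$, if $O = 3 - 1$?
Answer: $8$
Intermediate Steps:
$O = 2$ ($O = 3 - 1 = 2$)
$V = -9$ ($V = -5 + \left(-2 + 0\right) 2 = -5 - 4 = -9$)
$13 - 10 \left(\frac{V}{-6} - \frac{3}{\left(3 + 2\right) - 2}\right) = 13 - 10 \left(- \frac{9}{-6} - \frac{3}{\left(3 + 2\right) - 2}\right) = 13 - 10 \left(\left(-9\right) \left(- \frac{1}{6}\right) - \frac{3}{5 - 2}\right) = 13 - 10 \left(\frac{3}{2} - \frac{3}{3}\right) = 13 - 10 \left(\frac{3}{2} - 1\right) = 13 - 5 = 8$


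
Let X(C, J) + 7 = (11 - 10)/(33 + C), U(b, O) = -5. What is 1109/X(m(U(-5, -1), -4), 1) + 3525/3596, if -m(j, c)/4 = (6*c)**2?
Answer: -4500312897/28584604 ≈ -157.44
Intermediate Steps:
m(j, c) = -144*c**2 (m(j, c) = -4*36*c**2 = -144*c**2)
X(C, J) = -7 + 1/(33 + C) (X(C, J) = -7 + (11 - 10)/(33 + C) = -7 + 1/(33 + C))
1109/X(m(U(-5, -1), -4), 1) + 3525/3596 = 1109/(((-230 - (-1008)*(-4)**2)/(33 - 144*(-4)**2))) + 3525/3596 = 1109/(((-230 - (-1008)*16)/(33 - 144*16))) + 3525*(1/3596) = 1109/(((-230 - 7*(-2304))/(33 - 2304))) + 3525/3596 = 1109/(((-230 + 16128)/(-2271))) + 3525/3596 = 1109/((-1/2271*15898)) + 3525/3596 = 1109/(-15898/2271) + 3525/3596 = 1109*(-2271/15898) + 3525/3596 = -2518539/15898 + 3525/3596 = -4500312897/28584604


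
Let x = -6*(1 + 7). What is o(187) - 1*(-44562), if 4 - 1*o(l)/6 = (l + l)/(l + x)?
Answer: 6195210/139 ≈ 44570.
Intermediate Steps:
x = -48 (x = -6*8 = -48)
o(l) = 24 - 12*l/(-48 + l) (o(l) = 24 - 6*(l + l)/(l - 48) = 24 - 6*2*l/(-48 + l) = 24 - 12*l/(-48 + l))
o(187) - 1*(-44562) = 12*(-96 + 187)/(-48 + 187) - 1*(-44562) = 12*91/139 + 44562 = 12*(1/139)*91 + 44562 = 1092/139 + 44562 = 6195210/139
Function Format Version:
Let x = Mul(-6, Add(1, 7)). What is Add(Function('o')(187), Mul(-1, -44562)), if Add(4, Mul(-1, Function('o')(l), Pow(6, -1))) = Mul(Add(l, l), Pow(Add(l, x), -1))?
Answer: Rational(6195210, 139) ≈ 44570.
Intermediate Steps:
x = -48 (x = Mul(-6, 8) = -48)
Function('o')(l) = Add(24, Mul(-12, l, Pow(Add(-48, l), -1))) (Function('o')(l) = Add(24, Mul(-6, Mul(Add(l, l), Pow(Add(l, -48), -1)))) = Add(24, Mul(-6, Mul(Mul(2, l), Pow(Add(-48, l), -1)))) = Add(24, Mul(-6, Mul(2, l, Pow(Add(-48, l), -1)))) = Add(24, Mul(-12, l, Pow(Add(-48, l), -1))))
Add(Function('o')(187), Mul(-1, -44562)) = Add(Mul(12, Pow(Add(-48, 187), -1), Add(-96, 187)), Mul(-1, -44562)) = Add(Mul(12, Pow(139, -1), 91), 44562) = Add(Mul(12, Rational(1, 139), 91), 44562) = Add(Rational(1092, 139), 44562) = Rational(6195210, 139)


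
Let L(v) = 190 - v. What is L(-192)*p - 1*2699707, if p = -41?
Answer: -2715369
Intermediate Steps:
L(-192)*p - 1*2699707 = (190 - 1*(-192))*(-41) - 1*2699707 = (190 + 192)*(-41) - 2699707 = 382*(-41) - 2699707 = -15662 - 2699707 = -2715369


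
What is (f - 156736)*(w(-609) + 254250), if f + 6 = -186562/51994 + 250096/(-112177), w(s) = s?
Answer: -115943929508108047527/2916265469 ≈ -3.9758e+10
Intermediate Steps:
f = -34463321263/2916265469 (f = -6 + (-186562/51994 + 250096/(-112177)) = -6 + (-186562*1/51994 + 250096*(-1/112177)) = -6 + (-93281/25997 - 250096/112177) = -6 - 16965728449/2916265469 = -34463321263/2916265469 ≈ -11.818)
(f - 156736)*(w(-609) + 254250) = (-34463321263/2916265469 - 156736)*(-609 + 254250) = -457118247870447/2916265469*253641 = -115943929508108047527/2916265469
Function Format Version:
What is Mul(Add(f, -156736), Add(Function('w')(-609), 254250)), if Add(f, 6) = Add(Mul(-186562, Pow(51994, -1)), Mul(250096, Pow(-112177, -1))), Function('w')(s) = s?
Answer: Rational(-115943929508108047527, 2916265469) ≈ -3.9758e+10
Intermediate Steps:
f = Rational(-34463321263, 2916265469) (f = Add(-6, Add(Mul(-186562, Pow(51994, -1)), Mul(250096, Pow(-112177, -1)))) = Add(-6, Add(Mul(-186562, Rational(1, 51994)), Mul(250096, Rational(-1, 112177)))) = Add(-6, Add(Rational(-93281, 25997), Rational(-250096, 112177))) = Add(-6, Rational(-16965728449, 2916265469)) = Rational(-34463321263, 2916265469) ≈ -11.818)
Mul(Add(f, -156736), Add(Function('w')(-609), 254250)) = Mul(Add(Rational(-34463321263, 2916265469), -156736), Add(-609, 254250)) = Mul(Rational(-457118247870447, 2916265469), 253641) = Rational(-115943929508108047527, 2916265469)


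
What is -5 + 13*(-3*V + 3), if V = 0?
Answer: 34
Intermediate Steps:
-5 + 13*(-3*V + 3) = -5 + 13*(-3*0 + 3) = -5 + 13*(0 + 3) = -5 + 13*3 = -5 + 39 = 34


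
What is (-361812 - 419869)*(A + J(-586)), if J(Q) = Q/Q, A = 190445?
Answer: -148868019726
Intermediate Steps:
J(Q) = 1
(-361812 - 419869)*(A + J(-586)) = (-361812 - 419869)*(190445 + 1) = -781681*190446 = -148868019726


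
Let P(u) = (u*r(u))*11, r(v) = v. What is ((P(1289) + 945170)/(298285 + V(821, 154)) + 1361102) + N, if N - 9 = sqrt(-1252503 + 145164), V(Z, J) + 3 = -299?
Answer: 405607161014/297983 + I*sqrt(1107339) ≈ 1.3612e+6 + 1052.3*I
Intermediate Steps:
V(Z, J) = -302 (V(Z, J) = -3 - 299 = -302)
P(u) = 11*u**2 (P(u) = (u*u)*11 = u**2*11 = 11*u**2)
N = 9 + I*sqrt(1107339) (N = 9 + sqrt(-1252503 + 145164) = 9 + sqrt(-1107339) = 9 + I*sqrt(1107339) ≈ 9.0 + 1052.3*I)
((P(1289) + 945170)/(298285 + V(821, 154)) + 1361102) + N = ((11*1289**2 + 945170)/(298285 - 302) + 1361102) + (9 + I*sqrt(1107339)) = ((11*1661521 + 945170)/297983 + 1361102) + (9 + I*sqrt(1107339)) = ((18276731 + 945170)*(1/297983) + 1361102) + (9 + I*sqrt(1107339)) = (19221901*(1/297983) + 1361102) + (9 + I*sqrt(1107339)) = (19221901/297983 + 1361102) + (9 + I*sqrt(1107339)) = 405604479167/297983 + (9 + I*sqrt(1107339)) = 405607161014/297983 + I*sqrt(1107339)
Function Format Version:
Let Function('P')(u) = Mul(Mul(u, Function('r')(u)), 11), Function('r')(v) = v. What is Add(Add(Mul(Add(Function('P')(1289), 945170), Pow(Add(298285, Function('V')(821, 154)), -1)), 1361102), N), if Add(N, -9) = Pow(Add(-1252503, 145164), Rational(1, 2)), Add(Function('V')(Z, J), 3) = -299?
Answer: Add(Rational(405607161014, 297983), Mul(I, Pow(1107339, Rational(1, 2)))) ≈ Add(1.3612e+6, Mul(1052.3, I))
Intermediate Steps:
Function('V')(Z, J) = -302 (Function('V')(Z, J) = Add(-3, -299) = -302)
Function('P')(u) = Mul(11, Pow(u, 2)) (Function('P')(u) = Mul(Mul(u, u), 11) = Mul(Pow(u, 2), 11) = Mul(11, Pow(u, 2)))
N = Add(9, Mul(I, Pow(1107339, Rational(1, 2)))) (N = Add(9, Pow(Add(-1252503, 145164), Rational(1, 2))) = Add(9, Pow(-1107339, Rational(1, 2))) = Add(9, Mul(I, Pow(1107339, Rational(1, 2)))) ≈ Add(9.0000, Mul(1052.3, I)))
Add(Add(Mul(Add(Function('P')(1289), 945170), Pow(Add(298285, Function('V')(821, 154)), -1)), 1361102), N) = Add(Add(Mul(Add(Mul(11, Pow(1289, 2)), 945170), Pow(Add(298285, -302), -1)), 1361102), Add(9, Mul(I, Pow(1107339, Rational(1, 2))))) = Add(Add(Mul(Add(Mul(11, 1661521), 945170), Pow(297983, -1)), 1361102), Add(9, Mul(I, Pow(1107339, Rational(1, 2))))) = Add(Add(Mul(Add(18276731, 945170), Rational(1, 297983)), 1361102), Add(9, Mul(I, Pow(1107339, Rational(1, 2))))) = Add(Add(Mul(19221901, Rational(1, 297983)), 1361102), Add(9, Mul(I, Pow(1107339, Rational(1, 2))))) = Add(Add(Rational(19221901, 297983), 1361102), Add(9, Mul(I, Pow(1107339, Rational(1, 2))))) = Add(Rational(405604479167, 297983), Add(9, Mul(I, Pow(1107339, Rational(1, 2))))) = Add(Rational(405607161014, 297983), Mul(I, Pow(1107339, Rational(1, 2))))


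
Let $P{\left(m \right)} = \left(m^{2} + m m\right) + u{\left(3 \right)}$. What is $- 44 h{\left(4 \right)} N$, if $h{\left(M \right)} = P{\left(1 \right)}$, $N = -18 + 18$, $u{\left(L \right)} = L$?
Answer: $0$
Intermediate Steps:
$P{\left(m \right)} = 3 + 2 m^{2}$ ($P{\left(m \right)} = \left(m^{2} + m m\right) + 3 = \left(m^{2} + m^{2}\right) + 3 = 2 m^{2} + 3 = 3 + 2 m^{2}$)
$N = 0$
$h{\left(M \right)} = 5$ ($h{\left(M \right)} = 3 + 2 \cdot 1^{2} = 3 + 2 \cdot 1 = 3 + 2 = 5$)
$- 44 h{\left(4 \right)} N = \left(-44\right) 5 \cdot 0 = \left(-220\right) 0 = 0$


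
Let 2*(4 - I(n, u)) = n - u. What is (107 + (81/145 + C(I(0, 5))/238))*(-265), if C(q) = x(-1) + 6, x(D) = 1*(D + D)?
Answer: -98379342/3451 ≈ -28508.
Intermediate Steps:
x(D) = 2*D (x(D) = 1*(2*D) = 2*D)
I(n, u) = 4 + u/2 - n/2 (I(n, u) = 4 - (n - u)/2 = 4 + (u/2 - n/2) = 4 + u/2 - n/2)
C(q) = 4 (C(q) = 2*(-1) + 6 = -2 + 6 = 4)
(107 + (81/145 + C(I(0, 5))/238))*(-265) = (107 + (81/145 + 4/238))*(-265) = (107 + (81*(1/145) + 4*(1/238)))*(-265) = (107 + (81/145 + 2/119))*(-265) = (107 + 9929/17255)*(-265) = (1856214/17255)*(-265) = -98379342/3451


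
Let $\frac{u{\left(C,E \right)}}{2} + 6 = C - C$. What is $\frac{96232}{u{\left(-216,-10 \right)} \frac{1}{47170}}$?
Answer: $- \frac{1134815860}{3} \approx -3.7827 \cdot 10^{8}$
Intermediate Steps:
$u{\left(C,E \right)} = -12$ ($u{\left(C,E \right)} = -12 + 2 \left(C - C\right) = -12 + 2 \cdot 0 = -12 + 0 = -12$)
$\frac{96232}{u{\left(-216,-10 \right)} \frac{1}{47170}} = \frac{96232}{\left(-12\right) \frac{1}{47170}} = \frac{96232}{- \frac{6}{23585}} = 96232 \left(- \frac{23585}{6}\right) = - \frac{1134815860}{3}$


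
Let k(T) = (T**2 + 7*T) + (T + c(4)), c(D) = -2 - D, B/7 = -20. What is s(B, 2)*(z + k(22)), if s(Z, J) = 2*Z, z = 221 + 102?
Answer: -273560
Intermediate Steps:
B = -140 (B = 7*(-20) = -140)
z = 323
k(T) = -6 + T**2 + 8*T (k(T) = (T**2 + 7*T) + (T + (-2 - 1*4)) = (T**2 + 7*T) + (T + (-2 - 4)) = (T**2 + 7*T) + (T - 6) = (T**2 + 7*T) + (-6 + T) = -6 + T**2 + 8*T)
s(B, 2)*(z + k(22)) = (2*(-140))*(323 + (-6 + 22**2 + 8*22)) = -280*(323 + (-6 + 484 + 176)) = -280*(323 + 654) = -280*977 = -273560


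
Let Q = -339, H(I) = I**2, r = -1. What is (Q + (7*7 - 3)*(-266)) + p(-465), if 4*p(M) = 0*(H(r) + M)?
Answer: -12575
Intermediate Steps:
p(M) = 0 (p(M) = (0*((-1)**2 + M))/4 = (0*(1 + M))/4 = (1/4)*0 = 0)
(Q + (7*7 - 3)*(-266)) + p(-465) = (-339 + (7*7 - 3)*(-266)) + 0 = (-339 + (49 - 3)*(-266)) + 0 = (-339 + 46*(-266)) + 0 = (-339 - 12236) + 0 = -12575 + 0 = -12575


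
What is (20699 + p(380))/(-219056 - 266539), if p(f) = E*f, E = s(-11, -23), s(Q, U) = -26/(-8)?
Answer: -1994/44145 ≈ -0.045169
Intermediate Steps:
s(Q, U) = 13/4 (s(Q, U) = -26*(-1)/8 = -1*(-13/4) = 13/4)
E = 13/4 ≈ 3.2500
p(f) = 13*f/4
(20699 + p(380))/(-219056 - 266539) = (20699 + (13/4)*380)/(-219056 - 266539) = (20699 + 1235)/(-485595) = 21934*(-1/485595) = -1994/44145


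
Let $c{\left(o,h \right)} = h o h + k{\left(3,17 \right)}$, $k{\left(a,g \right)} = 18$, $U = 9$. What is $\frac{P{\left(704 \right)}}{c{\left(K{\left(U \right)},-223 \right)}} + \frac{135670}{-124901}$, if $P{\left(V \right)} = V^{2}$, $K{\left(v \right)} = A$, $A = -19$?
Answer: $- \frac{190088427126}{118010586533} \approx -1.6108$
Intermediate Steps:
$K{\left(v \right)} = -19$
$c{\left(o,h \right)} = 18 + o h^{2}$ ($c{\left(o,h \right)} = h o h + 18 = o h^{2} + 18 = 18 + o h^{2}$)
$\frac{P{\left(704 \right)}}{c{\left(K{\left(U \right)},-223 \right)}} + \frac{135670}{-124901} = \frac{704^{2}}{18 - 19 \left(-223\right)^{2}} + \frac{135670}{-124901} = \frac{495616}{18 - 944851} + 135670 \left(- \frac{1}{124901}\right) = \frac{495616}{18 - 944851} - \frac{135670}{124901} = \frac{495616}{-944833} - \frac{135670}{124901} = 495616 \left(- \frac{1}{944833}\right) - \frac{135670}{124901} = - \frac{495616}{944833} - \frac{135670}{124901} = - \frac{190088427126}{118010586533}$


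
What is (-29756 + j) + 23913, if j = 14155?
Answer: 8312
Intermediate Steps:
(-29756 + j) + 23913 = (-29756 + 14155) + 23913 = -15601 + 23913 = 8312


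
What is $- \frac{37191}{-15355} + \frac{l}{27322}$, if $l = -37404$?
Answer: $\frac{220897041}{209764655} \approx 1.0531$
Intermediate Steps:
$- \frac{37191}{-15355} + \frac{l}{27322} = - \frac{37191}{-15355} - \frac{37404}{27322} = \left(-37191\right) \left(- \frac{1}{15355}\right) - \frac{18702}{13661} = \frac{37191}{15355} - \frac{18702}{13661} = \frac{220897041}{209764655}$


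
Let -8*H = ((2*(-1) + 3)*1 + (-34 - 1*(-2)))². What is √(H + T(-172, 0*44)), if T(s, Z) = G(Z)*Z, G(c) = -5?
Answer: 31*I*√2/4 ≈ 10.96*I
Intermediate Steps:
T(s, Z) = -5*Z
H = -961/8 (H = -((2*(-1) + 3)*1 + (-34 - 1*(-2)))²/8 = -((-2 + 3)*1 + (-34 + 2))²/8 = -(1*1 - 32)²/8 = -(1 - 32)²/8 = -⅛*(-31)² = -⅛*961 = -961/8 ≈ -120.13)
√(H + T(-172, 0*44)) = √(-961/8 - 0*44) = √(-961/8 - 5*0) = √(-961/8 + 0) = √(-961/8) = 31*I*√2/4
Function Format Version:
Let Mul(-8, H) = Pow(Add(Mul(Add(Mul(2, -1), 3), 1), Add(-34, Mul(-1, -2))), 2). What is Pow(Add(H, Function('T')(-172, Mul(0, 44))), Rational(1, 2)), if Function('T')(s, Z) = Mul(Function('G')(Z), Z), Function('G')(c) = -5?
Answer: Mul(Rational(31, 4), I, Pow(2, Rational(1, 2))) ≈ Mul(10.960, I)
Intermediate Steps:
Function('T')(s, Z) = Mul(-5, Z)
H = Rational(-961, 8) (H = Mul(Rational(-1, 8), Pow(Add(Mul(Add(Mul(2, -1), 3), 1), Add(-34, Mul(-1, -2))), 2)) = Mul(Rational(-1, 8), Pow(Add(Mul(Add(-2, 3), 1), Add(-34, 2)), 2)) = Mul(Rational(-1, 8), Pow(Add(Mul(1, 1), -32), 2)) = Mul(Rational(-1, 8), Pow(Add(1, -32), 2)) = Mul(Rational(-1, 8), Pow(-31, 2)) = Mul(Rational(-1, 8), 961) = Rational(-961, 8) ≈ -120.13)
Pow(Add(H, Function('T')(-172, Mul(0, 44))), Rational(1, 2)) = Pow(Add(Rational(-961, 8), Mul(-5, Mul(0, 44))), Rational(1, 2)) = Pow(Add(Rational(-961, 8), Mul(-5, 0)), Rational(1, 2)) = Pow(Add(Rational(-961, 8), 0), Rational(1, 2)) = Pow(Rational(-961, 8), Rational(1, 2)) = Mul(Rational(31, 4), I, Pow(2, Rational(1, 2)))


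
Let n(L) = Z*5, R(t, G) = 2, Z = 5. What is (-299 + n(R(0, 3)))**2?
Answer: 75076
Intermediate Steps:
n(L) = 25 (n(L) = 5*5 = 25)
(-299 + n(R(0, 3)))**2 = (-299 + 25)**2 = (-274)**2 = 75076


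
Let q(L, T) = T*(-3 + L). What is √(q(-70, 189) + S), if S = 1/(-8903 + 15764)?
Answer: 4*I*√40591912686/6861 ≈ 117.46*I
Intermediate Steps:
S = 1/6861 ≈ 0.00014575
√(q(-70, 189) + S) = √(189*(-3 - 70) + 1/6861) = √(189*(-73) + 1/6861) = √(-13797 + 1/6861) = √(-94661216/6861) = 4*I*√40591912686/6861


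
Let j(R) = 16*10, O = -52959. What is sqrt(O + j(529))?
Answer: I*sqrt(52799) ≈ 229.78*I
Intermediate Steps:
j(R) = 160
sqrt(O + j(529)) = sqrt(-52959 + 160) = sqrt(-52799) = I*sqrt(52799)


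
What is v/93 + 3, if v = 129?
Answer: 136/31 ≈ 4.3871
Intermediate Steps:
v/93 + 3 = 129/93 + 3 = 129*(1/93) + 3 = 43/31 + 3 = 136/31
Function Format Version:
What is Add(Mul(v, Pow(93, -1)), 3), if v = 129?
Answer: Rational(136, 31) ≈ 4.3871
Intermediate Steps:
Add(Mul(v, Pow(93, -1)), 3) = Add(Mul(129, Pow(93, -1)), 3) = Add(Mul(129, Rational(1, 93)), 3) = Add(Rational(43, 31), 3) = Rational(136, 31)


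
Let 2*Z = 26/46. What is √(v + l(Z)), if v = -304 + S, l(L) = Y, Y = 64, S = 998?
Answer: √758 ≈ 27.532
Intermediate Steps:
Z = 13/46 (Z = (26/46)/2 = (26*(1/46))/2 = (½)*(13/23) = 13/46 ≈ 0.28261)
l(L) = 64
v = 694 (v = -304 + 998 = 694)
√(v + l(Z)) = √(694 + 64) = √758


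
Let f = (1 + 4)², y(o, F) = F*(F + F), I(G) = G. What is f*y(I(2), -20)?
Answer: 20000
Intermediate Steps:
y(o, F) = 2*F² (y(o, F) = F*(2*F) = 2*F²)
f = 25 (f = 5² = 25)
f*y(I(2), -20) = 25*(2*(-20)²) = 25*(2*400) = 25*800 = 20000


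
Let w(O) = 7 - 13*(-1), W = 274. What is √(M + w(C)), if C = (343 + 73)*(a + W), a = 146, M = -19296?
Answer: 2*I*√4819 ≈ 138.84*I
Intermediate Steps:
C = 174720 (C = (343 + 73)*(146 + 274) = 416*420 = 174720)
w(O) = 20 (w(O) = 7 + 13 = 20)
√(M + w(C)) = √(-19296 + 20) = √(-19276) = 2*I*√4819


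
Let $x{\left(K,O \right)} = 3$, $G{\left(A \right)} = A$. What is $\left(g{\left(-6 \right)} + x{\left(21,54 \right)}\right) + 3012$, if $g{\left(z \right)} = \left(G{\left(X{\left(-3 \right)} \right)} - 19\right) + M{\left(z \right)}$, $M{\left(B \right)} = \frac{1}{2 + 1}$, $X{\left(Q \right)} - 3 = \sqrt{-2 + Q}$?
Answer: $\frac{8998}{3} + i \sqrt{5} \approx 2999.3 + 2.2361 i$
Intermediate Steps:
$X{\left(Q \right)} = 3 + \sqrt{-2 + Q}$
$M{\left(B \right)} = \frac{1}{3}$
$g{\left(z \right)} = - \frac{47}{3} + i \sqrt{5}$ ($g{\left(z \right)} = \left(\left(3 + \sqrt{-2 - 3}\right) - 19\right) + \frac{1}{3} = \left(\left(3 + \sqrt{-5}\right) - 19\right) + \frac{1}{3} = \left(\left(3 + i \sqrt{5}\right) - 19\right) + \frac{1}{3} = \left(-16 + i \sqrt{5}\right) + \frac{1}{3} = - \frac{47}{3} + i \sqrt{5}$)
$\left(g{\left(-6 \right)} + x{\left(21,54 \right)}\right) + 3012 = \left(\left(- \frac{47}{3} + i \sqrt{5}\right) + 3\right) + 3012 = \left(- \frac{38}{3} + i \sqrt{5}\right) + 3012 = \frac{8998}{3} + i \sqrt{5}$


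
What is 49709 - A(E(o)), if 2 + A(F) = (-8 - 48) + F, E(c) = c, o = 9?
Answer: 49758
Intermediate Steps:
A(F) = -58 + F (A(F) = -2 + ((-8 - 48) + F) = -2 + (-56 + F) = -58 + F)
49709 - A(E(o)) = 49709 - (-58 + 9) = 49709 - 1*(-49) = 49709 + 49 = 49758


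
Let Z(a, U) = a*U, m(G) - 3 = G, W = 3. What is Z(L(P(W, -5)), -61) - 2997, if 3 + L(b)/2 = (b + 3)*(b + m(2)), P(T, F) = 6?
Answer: -14709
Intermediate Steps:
m(G) = 3 + G
L(b) = -6 + 2*(3 + b)*(5 + b) (L(b) = -6 + 2*((b + 3)*(b + (3 + 2))) = -6 + 2*((3 + b)*(b + 5)) = -6 + 2*((3 + b)*(5 + b)) = -6 + 2*(3 + b)*(5 + b))
Z(a, U) = U*a
Z(L(P(W, -5)), -61) - 2997 = -61*(24 + 2*6**2 + 16*6) - 2997 = -61*(24 + 2*36 + 96) - 2997 = -61*(24 + 72 + 96) - 2997 = -61*192 - 2997 = -11712 - 2997 = -14709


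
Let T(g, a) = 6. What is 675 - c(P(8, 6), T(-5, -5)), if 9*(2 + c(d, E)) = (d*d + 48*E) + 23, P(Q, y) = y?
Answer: 5746/9 ≈ 638.44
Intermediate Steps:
c(d, E) = 5/9 + d²/9 + 16*E/3 (c(d, E) = -2 + ((d*d + 48*E) + 23)/9 = -2 + ((d² + 48*E) + 23)/9 = -2 + (23 + d² + 48*E)/9 = -2 + (23/9 + d²/9 + 16*E/3) = 5/9 + d²/9 + 16*E/3)
675 - c(P(8, 6), T(-5, -5)) = 675 - (5/9 + (⅑)*6² + (16/3)*6) = 675 - (5/9 + (⅑)*36 + 32) = 675 - (5/9 + 4 + 32) = 675 - 1*329/9 = 675 - 329/9 = 5746/9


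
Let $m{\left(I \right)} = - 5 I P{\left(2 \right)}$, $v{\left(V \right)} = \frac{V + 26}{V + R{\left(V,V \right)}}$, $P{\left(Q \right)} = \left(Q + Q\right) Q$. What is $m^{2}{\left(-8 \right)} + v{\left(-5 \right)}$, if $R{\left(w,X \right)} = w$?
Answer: $\frac{1023979}{10} \approx 1.024 \cdot 10^{5}$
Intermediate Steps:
$P{\left(Q \right)} = 2 Q^{2}$ ($P{\left(Q \right)} = 2 Q Q = 2 Q^{2}$)
$v{\left(V \right)} = \frac{26 + V}{2 V}$ ($v{\left(V \right)} = \frac{V + 26}{V + V} = \frac{26 + V}{2 V}$)
$m{\left(I \right)} = - 40 I$ ($m{\left(I \right)} = - 5 I 2 \cdot 2^{2} = - 5 I 2 \cdot 4 = - 5 I 8 = - 40 I$)
$m^{2}{\left(-8 \right)} + v{\left(-5 \right)} = \left(\left(-40\right) \left(-8\right)\right)^{2} + \frac{26 - 5}{2 \left(-5\right)} = 320^{2} + \frac{1}{2} \left(- \frac{1}{5}\right) 21 = 102400 - \frac{21}{10} = \frac{1023979}{10}$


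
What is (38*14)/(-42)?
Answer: -38/3 ≈ -12.667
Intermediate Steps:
(38*14)/(-42) = 532*(-1/42) = -38/3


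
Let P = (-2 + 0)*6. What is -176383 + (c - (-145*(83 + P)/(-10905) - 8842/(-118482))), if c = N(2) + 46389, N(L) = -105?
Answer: -1867724845211/14356069 ≈ -1.3010e+5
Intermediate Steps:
P = -12 (P = -2*6 = -12)
c = 46284 (c = -105 + 46389 = 46284)
-176383 + (c - (-145*(83 + P)/(-10905) - 8842/(-118482))) = -176383 + (46284 - (-145*(83 - 12)/(-10905) - 8842/(-118482))) = -176383 + (46284 - (-145*71*(-1/10905) - 8842*(-1/118482))) = -176383 + (46284 - (-10295*(-1/10905) + 4421/59241)) = -176383 + (46284 - (2059/2181 + 4421/59241)) = -176383 + (46284 - 1*14624380/14356069) = -176383 + (46284 - 14624380/14356069) = -176383 + 664441673216/14356069 = -1867724845211/14356069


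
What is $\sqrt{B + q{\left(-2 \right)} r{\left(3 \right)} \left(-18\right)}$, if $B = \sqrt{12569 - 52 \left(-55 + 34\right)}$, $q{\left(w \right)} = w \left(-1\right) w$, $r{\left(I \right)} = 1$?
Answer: $\sqrt{72 + \sqrt{13661}} \approx 13.743$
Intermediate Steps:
$q{\left(w \right)} = - w^{2}$ ($q{\left(w \right)} = - w w = - w^{2}$)
$B = \sqrt{13661}$ ($B = \sqrt{12569 - -1092} = \sqrt{12569 + 1092} = \sqrt{13661} \approx 116.88$)
$\sqrt{B + q{\left(-2 \right)} r{\left(3 \right)} \left(-18\right)} = \sqrt{\sqrt{13661} + - \left(-2\right)^{2} \cdot 1 \left(-18\right)} = \sqrt{\sqrt{13661} + \left(-1\right) 4 \cdot 1 \left(-18\right)} = \sqrt{\sqrt{13661} + \left(-4\right) 1 \left(-18\right)} = \sqrt{\sqrt{13661} - -72} = \sqrt{\sqrt{13661} + 72} = \sqrt{72 + \sqrt{13661}}$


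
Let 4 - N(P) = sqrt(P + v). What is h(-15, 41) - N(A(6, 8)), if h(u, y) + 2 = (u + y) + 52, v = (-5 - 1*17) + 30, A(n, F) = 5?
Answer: 72 + sqrt(13) ≈ 75.606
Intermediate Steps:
v = 8 (v = (-5 - 17) + 30 = -22 + 30 = 8)
N(P) = 4 - sqrt(8 + P) (N(P) = 4 - sqrt(P + 8) = 4 - sqrt(8 + P))
h(u, y) = 50 + u + y (h(u, y) = -2 + ((u + y) + 52) = -2 + (52 + u + y) = 50 + u + y)
h(-15, 41) - N(A(6, 8)) = (50 - 15 + 41) - (4 - sqrt(8 + 5)) = 76 - (4 - sqrt(13)) = 76 + (-4 + sqrt(13)) = 72 + sqrt(13)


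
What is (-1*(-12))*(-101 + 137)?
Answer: 432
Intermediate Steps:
(-1*(-12))*(-101 + 137) = 12*36 = 432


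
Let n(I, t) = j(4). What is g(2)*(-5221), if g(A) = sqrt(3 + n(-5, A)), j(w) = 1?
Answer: -10442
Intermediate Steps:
n(I, t) = 1
g(A) = 2 (g(A) = sqrt(3 + 1) = sqrt(4) = 2)
g(2)*(-5221) = 2*(-5221) = -10442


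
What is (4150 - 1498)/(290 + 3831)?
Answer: 204/317 ≈ 0.64353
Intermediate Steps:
(4150 - 1498)/(290 + 3831) = 2652/4121 = 2652*(1/4121) = 204/317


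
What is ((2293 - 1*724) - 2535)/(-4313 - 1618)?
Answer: 322/1977 ≈ 0.16287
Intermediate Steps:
((2293 - 1*724) - 2535)/(-4313 - 1618) = ((2293 - 724) - 2535)/(-5931) = (1569 - 2535)*(-1/5931) = -966*(-1/5931) = 322/1977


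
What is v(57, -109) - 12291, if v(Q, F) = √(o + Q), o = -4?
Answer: -12291 + √53 ≈ -12284.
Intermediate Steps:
v(Q, F) = √(-4 + Q)
v(57, -109) - 12291 = √(-4 + 57) - 12291 = √53 - 12291 = -12291 + √53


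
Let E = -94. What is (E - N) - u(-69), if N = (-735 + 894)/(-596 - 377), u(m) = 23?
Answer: -113682/973 ≈ -116.84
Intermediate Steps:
N = -159/973 (N = 159/(-973) = 159*(-1/973) = -159/973 ≈ -0.16341)
(E - N) - u(-69) = (-94 - 1*(-159/973)) - 1*23 = (-94 + 159/973) - 23 = -91303/973 - 23 = -113682/973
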